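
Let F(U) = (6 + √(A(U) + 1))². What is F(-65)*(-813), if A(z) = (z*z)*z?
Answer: 223240044 - 78048*I*√4291 ≈ 2.2324e+8 - 5.1126e+6*I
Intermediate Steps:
A(z) = z³ (A(z) = z²*z = z³)
F(U) = (6 + √(1 + U³))² (F(U) = (6 + √(U³ + 1))² = (6 + √(1 + U³))²)
F(-65)*(-813) = (6 + √(1 + (-65)³))²*(-813) = (6 + √(1 - 274625))²*(-813) = (6 + √(-274624))²*(-813) = (6 + 8*I*√4291)²*(-813) = -813*(6 + 8*I*√4291)²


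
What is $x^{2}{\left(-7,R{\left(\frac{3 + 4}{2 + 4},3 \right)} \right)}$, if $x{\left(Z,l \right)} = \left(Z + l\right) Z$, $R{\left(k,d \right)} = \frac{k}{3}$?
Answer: $\frac{693889}{324} \approx 2141.6$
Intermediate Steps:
$R{\left(k,d \right)} = \frac{k}{3}$ ($R{\left(k,d \right)} = k \frac{1}{3} = \frac{k}{3}$)
$x{\left(Z,l \right)} = Z \left(Z + l\right)$
$x^{2}{\left(-7,R{\left(\frac{3 + 4}{2 + 4},3 \right)} \right)} = \left(- 7 \left(-7 + \frac{\left(3 + 4\right) \frac{1}{2 + 4}}{3}\right)\right)^{2} = \left(- 7 \left(-7 + \frac{7 \cdot \frac{1}{6}}{3}\right)\right)^{2} = \left(- 7 \left(-7 + \frac{1}{3} \cdot \frac{7}{6}\right)\right)^{2} = \left(- 7 \left(-7 + \frac{7}{18}\right)\right)^{2} = \left(\left(-7\right) \left(- \frac{119}{18}\right)\right)^{2} = \left(\frac{833}{18}\right)^{2} = \frac{693889}{324}$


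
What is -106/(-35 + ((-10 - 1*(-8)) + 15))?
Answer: 53/11 ≈ 4.8182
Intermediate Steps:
-106/(-35 + ((-10 - 1*(-8)) + 15)) = -106/(-35 + ((-10 + 8) + 15)) = -106/(-35 + (-2 + 15)) = -106/(-35 + 13) = -106/(-22) = -1/22*(-106) = 53/11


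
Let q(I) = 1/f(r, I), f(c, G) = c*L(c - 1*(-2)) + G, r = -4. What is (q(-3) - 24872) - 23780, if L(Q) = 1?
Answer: -340565/7 ≈ -48652.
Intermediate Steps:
f(c, G) = G + c (f(c, G) = c*1 + G = c + G = G + c)
q(I) = 1/(-4 + I) (q(I) = 1/(I - 4) = 1/(-4 + I))
(q(-3) - 24872) - 23780 = (1/(-4 - 3) - 24872) - 23780 = (1/(-7) - 24872) - 23780 = (-⅐ - 24872) - 23780 = -174105/7 - 23780 = -340565/7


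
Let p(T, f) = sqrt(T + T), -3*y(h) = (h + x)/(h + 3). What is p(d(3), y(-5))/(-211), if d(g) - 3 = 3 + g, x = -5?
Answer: -3*sqrt(2)/211 ≈ -0.020107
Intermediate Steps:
y(h) = -(-5 + h)/(3*(3 + h)) (y(h) = -(h - 5)/(3*(h + 3)) = -(-5 + h)/(3*(3 + h)))
d(g) = 6 + g (d(g) = 3 + (3 + g) = 6 + g)
p(T, f) = sqrt(2)*sqrt(T) (p(T, f) = sqrt(2*T) = sqrt(2)*sqrt(T))
p(d(3), y(-5))/(-211) = (sqrt(2)*sqrt(6 + 3))/(-211) = (sqrt(2)*sqrt(9))*(-1/211) = (sqrt(2)*3)*(-1/211) = (3*sqrt(2))*(-1/211) = -3*sqrt(2)/211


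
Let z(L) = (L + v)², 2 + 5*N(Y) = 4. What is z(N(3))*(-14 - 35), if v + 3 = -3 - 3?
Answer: -90601/25 ≈ -3624.0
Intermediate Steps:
N(Y) = ⅖ (N(Y) = -⅖ + (⅕)*4 = -⅖ + ⅘ = ⅖)
v = -9 (v = -3 + (-3 - 3) = -3 - 6 = -9)
z(L) = (-9 + L)² (z(L) = (L - 9)² = (-9 + L)²)
z(N(3))*(-14 - 35) = (-9 + ⅖)²*(-14 - 35) = (-43/5)²*(-49) = (1849/25)*(-49) = -90601/25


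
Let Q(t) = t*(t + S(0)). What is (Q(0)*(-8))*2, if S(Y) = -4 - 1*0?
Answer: 0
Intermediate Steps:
S(Y) = -4 (S(Y) = -4 + 0 = -4)
Q(t) = t*(-4 + t) (Q(t) = t*(t - 4) = t*(-4 + t))
(Q(0)*(-8))*2 = ((0*(-4 + 0))*(-8))*2 = ((0*(-4))*(-8))*2 = (0*(-8))*2 = 0*2 = 0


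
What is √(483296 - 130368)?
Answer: 4*√22058 ≈ 594.08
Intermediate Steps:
√(483296 - 130368) = √352928 = 4*√22058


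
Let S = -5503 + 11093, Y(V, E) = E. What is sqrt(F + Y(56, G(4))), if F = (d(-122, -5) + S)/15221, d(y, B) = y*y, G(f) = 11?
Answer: sqrt(2860102005)/15221 ≈ 3.5136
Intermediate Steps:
S = 5590
d(y, B) = y**2
F = 20474/15221 (F = ((-122)**2 + 5590)/15221 = (14884 + 5590)*(1/15221) = 20474*(1/15221) = 20474/15221 ≈ 1.3451)
sqrt(F + Y(56, G(4))) = sqrt(20474/15221 + 11) = sqrt(187905/15221) = sqrt(2860102005)/15221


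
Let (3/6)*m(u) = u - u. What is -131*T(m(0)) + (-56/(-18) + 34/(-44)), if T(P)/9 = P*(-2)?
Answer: 463/198 ≈ 2.3384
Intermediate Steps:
m(u) = 0 (m(u) = 2*(u - u) = 2*0 = 0)
T(P) = -18*P (T(P) = 9*(P*(-2)) = 9*(-2*P) = -18*P)
-131*T(m(0)) + (-56/(-18) + 34/(-44)) = -(-2358)*0 + (-56/(-18) + 34/(-44)) = -131*0 + (-56*(-1/18) + 34*(-1/44)) = 0 + (28/9 - 17/22) = 0 + 463/198 = 463/198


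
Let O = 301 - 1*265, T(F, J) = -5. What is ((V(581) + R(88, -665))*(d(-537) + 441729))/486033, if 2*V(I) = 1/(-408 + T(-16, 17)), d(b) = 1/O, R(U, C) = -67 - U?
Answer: -678660109865/4817559096 ≈ -140.87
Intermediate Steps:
O = 36 (O = 301 - 265 = 36)
d(b) = 1/36
V(I) = -1/826 (V(I) = 1/(2*(-408 - 5)) = (1/2)/(-413) = (1/2)*(-1/413) = -1/826)
((V(581) + R(88, -665))*(d(-537) + 441729))/486033 = ((-1/826 + (-67 - 1*88))*(1/36 + 441729))/486033 = ((-1/826 + (-67 - 88))*(15902245/36))*(1/486033) = ((-1/826 - 155)*(15902245/36))*(1/486033) = -128031/826*15902245/36*(1/486033) = -678660109865/9912*1/486033 = -678660109865/4817559096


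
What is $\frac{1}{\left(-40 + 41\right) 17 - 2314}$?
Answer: $- \frac{1}{2297} \approx -0.00043535$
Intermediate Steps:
$\frac{1}{\left(-40 + 41\right) 17 - 2314} = \frac{1}{1 \cdot 17 - 2314} = \frac{1}{17 - 2314} = \frac{1}{-2297} = - \frac{1}{2297}$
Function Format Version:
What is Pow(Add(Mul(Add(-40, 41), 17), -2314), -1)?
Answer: Rational(-1, 2297) ≈ -0.00043535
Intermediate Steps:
Pow(Add(Mul(Add(-40, 41), 17), -2314), -1) = Pow(Add(Mul(1, 17), -2314), -1) = Pow(Add(17, -2314), -1) = Pow(-2297, -1) = Rational(-1, 2297)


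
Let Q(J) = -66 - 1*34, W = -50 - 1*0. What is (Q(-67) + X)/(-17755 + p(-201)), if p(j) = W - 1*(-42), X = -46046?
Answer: 15382/5921 ≈ 2.5979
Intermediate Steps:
W = -50 (W = -50 + 0 = -50)
Q(J) = -100 (Q(J) = -66 - 34 = -100)
p(j) = -8 (p(j) = -50 - 1*(-42) = -50 + 42 = -8)
(Q(-67) + X)/(-17755 + p(-201)) = (-100 - 46046)/(-17755 - 8) = -46146/(-17763) = -46146*(-1/17763) = 15382/5921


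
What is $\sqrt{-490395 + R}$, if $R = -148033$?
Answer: $302 i \sqrt{7} \approx 799.02 i$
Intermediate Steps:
$\sqrt{-490395 + R} = \sqrt{-490395 - 148033} = \sqrt{-638428} = 302 i \sqrt{7}$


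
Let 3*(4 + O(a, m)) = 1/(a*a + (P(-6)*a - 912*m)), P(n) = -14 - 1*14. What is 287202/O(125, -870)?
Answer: -694079637390/9666779 ≈ -71801.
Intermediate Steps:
P(n) = -28 (P(n) = -14 - 14 = -28)
O(a, m) = -4 + 1/(3*(a² - 912*m - 28*a)) (O(a, m) = -4 + 1/(3*(a*a + (-28*a - 912*m))) = -4 + 1/(3*(a² + (-912*m - 28*a))) = -4 + 1/(3*(a² - 912*m - 28*a)))
287202/O(125, -870) = 287202/(((1 - 12*125² + 336*125 + 10944*(-870))/(3*(125² - 912*(-870) - 28*125)))) = 287202/(((1 - 12*15625 + 42000 - 9521280)/(3*(15625 + 793440 - 3500)))) = 287202/(((⅓)*(1 - 187500 + 42000 - 9521280)/805565)) = 287202/(((⅓)*(1/805565)*(-9666779))) = 287202/(-9666779/2416695) = 287202*(-2416695/9666779) = -694079637390/9666779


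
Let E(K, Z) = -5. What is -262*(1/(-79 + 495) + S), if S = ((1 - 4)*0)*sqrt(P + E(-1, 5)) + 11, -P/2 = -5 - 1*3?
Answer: -599587/208 ≈ -2882.6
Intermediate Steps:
P = 16 (P = -2*(-5 - 1*3) = -2*(-5 - 3) = -2*(-8) = 16)
S = 11 (S = ((1 - 4)*0)*sqrt(16 - 5) + 11 = (-3*0)*sqrt(11) + 11 = 0*sqrt(11) + 11 = 0 + 11 = 11)
-262*(1/(-79 + 495) + S) = -262*(1/(-79 + 495) + 11) = -262*(1/416 + 11) = -262*4577/416 = -599587/208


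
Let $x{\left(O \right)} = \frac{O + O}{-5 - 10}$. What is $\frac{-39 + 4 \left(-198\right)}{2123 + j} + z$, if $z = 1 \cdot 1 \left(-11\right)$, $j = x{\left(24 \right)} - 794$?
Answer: $- \frac{77074}{6629} \approx -11.627$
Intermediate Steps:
$x{\left(O \right)} = - \frac{2 O}{15}$ ($x{\left(O \right)} = \frac{2 O}{-15} = 2 O \left(- \frac{1}{15}\right) = - \frac{2 O}{15}$)
$j = - \frac{3986}{5}$ ($j = \left(- \frac{2}{15}\right) 24 - 794 = - \frac{16}{5} - 794 = - \frac{3986}{5} \approx -797.2$)
$z = -11$ ($z = 1 \left(-11\right) = -11$)
$\frac{-39 + 4 \left(-198\right)}{2123 + j} + z = \frac{-39 + 4 \left(-198\right)}{2123 - \frac{3986}{5}} - 11 = \frac{-39 - 792}{\frac{6629}{5}} - 11 = \left(-831\right) \frac{5}{6629} - 11 = - \frac{4155}{6629} - 11 = - \frac{77074}{6629}$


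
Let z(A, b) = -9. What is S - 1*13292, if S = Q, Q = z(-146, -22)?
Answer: -13301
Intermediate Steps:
Q = -9
S = -9
S - 1*13292 = -9 - 1*13292 = -9 - 13292 = -13301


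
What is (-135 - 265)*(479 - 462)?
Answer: -6800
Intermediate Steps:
(-135 - 265)*(479 - 462) = -400*17 = -6800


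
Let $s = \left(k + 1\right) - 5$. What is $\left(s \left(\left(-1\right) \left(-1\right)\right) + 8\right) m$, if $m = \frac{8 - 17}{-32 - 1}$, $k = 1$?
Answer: $\frac{15}{11} \approx 1.3636$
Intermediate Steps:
$s = -3$ ($s = \left(1 + 1\right) - 5 = 2 - 5 = -3$)
$m = \frac{3}{11}$ ($m = - \frac{9}{-33} = \left(-9\right) \left(- \frac{1}{33}\right) = \frac{3}{11} \approx 0.27273$)
$\left(s \left(\left(-1\right) \left(-1\right)\right) + 8\right) m = \left(- 3 \left(\left(-1\right) \left(-1\right)\right) + 8\right) \frac{3}{11} = \left(\left(-3\right) 1 + 8\right) \frac{3}{11} = \left(-3 + 8\right) \frac{3}{11} = 5 \cdot \frac{3}{11} = \frac{15}{11}$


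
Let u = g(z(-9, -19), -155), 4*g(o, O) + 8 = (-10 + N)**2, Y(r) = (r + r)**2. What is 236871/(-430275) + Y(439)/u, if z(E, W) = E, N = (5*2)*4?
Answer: 110546430289/31983775 ≈ 3456.3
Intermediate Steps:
Y(r) = 4*r**2 (Y(r) = (2*r)**2 = 4*r**2)
N = 40 (N = 10*4 = 40)
g(o, O) = 223 (g(o, O) = -2 + (-10 + 40)**2/4 = -2 + (1/4)*30**2 = -2 + (1/4)*900 = -2 + 225 = 223)
u = 223
236871/(-430275) + Y(439)/u = 236871/(-430275) + (4*439**2)/223 = 236871*(-1/430275) + (4*192721)*(1/223) = -78957/143425 + 770884*(1/223) = -78957/143425 + 770884/223 = 110546430289/31983775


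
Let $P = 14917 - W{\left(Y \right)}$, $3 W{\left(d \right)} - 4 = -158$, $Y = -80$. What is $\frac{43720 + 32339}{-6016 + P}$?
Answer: $\frac{228177}{26857} \approx 8.496$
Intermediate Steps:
$W{\left(d \right)} = - \frac{154}{3}$ ($W{\left(d \right)} = \frac{4}{3} + \frac{1}{3} \left(-158\right) = \frac{4}{3} - \frac{158}{3} = - \frac{154}{3}$)
$P = \frac{44905}{3}$ ($P = 14917 - - \frac{154}{3} = 14917 + \frac{154}{3} = \frac{44905}{3} \approx 14968.0$)
$\frac{43720 + 32339}{-6016 + P} = \frac{43720 + 32339}{-6016 + \frac{44905}{3}} = \frac{76059}{\frac{26857}{3}} = 76059 \cdot \frac{3}{26857} = \frac{228177}{26857}$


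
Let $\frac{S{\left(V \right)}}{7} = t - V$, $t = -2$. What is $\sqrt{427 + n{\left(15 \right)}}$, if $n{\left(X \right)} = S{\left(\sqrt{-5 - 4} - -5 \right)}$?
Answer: $\sqrt{378 - 21 i} \approx 19.45 - 0.53985 i$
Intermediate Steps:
$S{\left(V \right)} = -14 - 7 V$ ($S{\left(V \right)} = 7 \left(-2 - V\right) = -14 - 7 V$)
$n{\left(X \right)} = -49 - 21 i$ ($n{\left(X \right)} = -14 - 7 \left(\sqrt{-5 - 4} - -5\right) = -14 - 7 \left(\sqrt{-9} + 5\right) = -14 - 7 \left(3 i + 5\right) = -14 - 7 \left(5 + 3 i\right) = -14 - \left(35 + 21 i\right) = -49 - 21 i$)
$\sqrt{427 + n{\left(15 \right)}} = \sqrt{427 - \left(49 + 21 i\right)} = \sqrt{378 - 21 i}$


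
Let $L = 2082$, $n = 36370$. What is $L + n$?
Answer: $38452$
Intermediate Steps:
$L + n = 2082 + 36370 = 38452$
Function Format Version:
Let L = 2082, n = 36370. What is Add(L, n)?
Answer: 38452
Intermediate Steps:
Add(L, n) = Add(2082, 36370) = 38452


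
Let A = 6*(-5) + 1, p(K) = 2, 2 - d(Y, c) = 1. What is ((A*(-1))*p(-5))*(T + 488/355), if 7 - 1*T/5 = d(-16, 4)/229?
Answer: 171407516/81295 ≈ 2108.5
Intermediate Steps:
d(Y, c) = 1 (d(Y, c) = 2 - 1*1 = 2 - 1 = 1)
T = 8010/229 (T = 35 - 5/229 = 8010/229 ≈ 34.978)
A = -29 (A = -30 + 1 = -29)
((A*(-1))*p(-5))*(T + 488/355) = (-29*(-1)*2)*(8010/229 + 488/355) = (29*2)*(8010/229 + 488*(1/355)) = 58*(8010/229 + 488/355) = 58*(2955302/81295) = 171407516/81295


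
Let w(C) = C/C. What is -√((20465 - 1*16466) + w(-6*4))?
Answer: -20*√10 ≈ -63.246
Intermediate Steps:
w(C) = 1
-√((20465 - 1*16466) + w(-6*4)) = -√((20465 - 1*16466) + 1) = -√((20465 - 16466) + 1) = -√(3999 + 1) = -√4000 = -20*√10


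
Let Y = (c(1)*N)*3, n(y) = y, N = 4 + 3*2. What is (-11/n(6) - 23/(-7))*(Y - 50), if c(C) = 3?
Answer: 1220/21 ≈ 58.095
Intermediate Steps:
N = 10 (N = 4 + 6 = 10)
Y = 90 (Y = (3*10)*3 = 30*3 = 90)
(-11/n(6) - 23/(-7))*(Y - 50) = (-11/6 - 23/(-7))*(90 - 50) = (-11*⅙ - 23*(-⅐))*40 = (-11/6 + 23/7)*40 = (61/42)*40 = 1220/21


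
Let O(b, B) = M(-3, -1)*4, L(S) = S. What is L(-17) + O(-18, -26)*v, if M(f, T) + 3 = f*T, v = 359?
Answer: -17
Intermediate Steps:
M(f, T) = -3 + T*f (M(f, T) = -3 + f*T = -3 + T*f)
O(b, B) = 0 (O(b, B) = (-3 - 1*(-3))*4 = (-3 + 3)*4 = 0*4 = 0)
L(-17) + O(-18, -26)*v = -17 + 0*359 = -17 + 0 = -17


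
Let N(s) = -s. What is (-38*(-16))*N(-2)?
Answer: 1216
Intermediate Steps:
(-38*(-16))*N(-2) = (-38*(-16))*(-1*(-2)) = 608*2 = 1216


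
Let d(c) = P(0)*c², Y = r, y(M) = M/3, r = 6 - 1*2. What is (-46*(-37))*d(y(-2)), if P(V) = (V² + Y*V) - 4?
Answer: -27232/9 ≈ -3025.8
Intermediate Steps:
r = 4 (r = 6 - 2 = 4)
y(M) = M/3 (y(M) = M*(⅓) = M/3)
Y = 4
P(V) = -4 + V² + 4*V (P(V) = (V² + 4*V) - 4 = -4 + V² + 4*V)
d(c) = -4*c² (d(c) = (-4 + 0² + 4*0)*c² = (-4 + 0 + 0)*c² = -4*c²)
(-46*(-37))*d(y(-2)) = (-46*(-37))*(-4*((⅓)*(-2))²) = 1702*(-4*(-⅔)²) = 1702*(-4*4/9) = 1702*(-16/9) = -27232/9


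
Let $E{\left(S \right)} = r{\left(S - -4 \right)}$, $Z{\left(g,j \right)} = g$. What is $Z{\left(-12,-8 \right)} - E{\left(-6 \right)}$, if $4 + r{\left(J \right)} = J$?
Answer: $-6$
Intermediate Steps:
$r{\left(J \right)} = -4 + J$
$E{\left(S \right)} = S$ ($E{\left(S \right)} = -4 + \left(S - -4\right) = -4 + \left(S + 4\right) = -4 + \left(4 + S\right) = S$)
$Z{\left(-12,-8 \right)} - E{\left(-6 \right)} = -12 - -6 = -12 + 6 = -6$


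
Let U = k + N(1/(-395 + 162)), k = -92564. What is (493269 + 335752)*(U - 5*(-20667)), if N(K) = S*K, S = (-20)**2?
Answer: 2080215141103/233 ≈ 8.9280e+9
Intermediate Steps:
S = 400
N(K) = 400*K
U = -21567812/233 (U = -92564 + 400/(-395 + 162) = -92564 + 400/(-233) = -92564 + 400*(-1/233) = -92564 - 400/233 = -21567812/233 ≈ -92566.)
(493269 + 335752)*(U - 5*(-20667)) = (493269 + 335752)*(-21567812/233 - 5*(-20667)) = 829021*(-21567812/233 + 103335) = 829021*(2509243/233) = 2080215141103/233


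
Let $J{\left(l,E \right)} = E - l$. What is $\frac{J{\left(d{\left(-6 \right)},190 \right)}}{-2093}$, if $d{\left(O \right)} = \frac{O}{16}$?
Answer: $- \frac{1523}{16744} \approx -0.090958$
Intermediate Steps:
$d{\left(O \right)} = \frac{O}{16}$ ($d{\left(O \right)} = O \frac{1}{16} = \frac{O}{16}$)
$\frac{J{\left(d{\left(-6 \right)},190 \right)}}{-2093} = \frac{190 - \frac{1}{16} \left(-6\right)}{-2093} = \left(190 - - \frac{3}{8}\right) \left(- \frac{1}{2093}\right) = \left(190 + \frac{3}{8}\right) \left(- \frac{1}{2093}\right) = \frac{1523}{8} \left(- \frac{1}{2093}\right) = - \frac{1523}{16744}$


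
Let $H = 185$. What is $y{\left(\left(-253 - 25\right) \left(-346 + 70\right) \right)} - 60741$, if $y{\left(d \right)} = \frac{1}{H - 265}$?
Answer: $- \frac{4859281}{80} \approx -60741.0$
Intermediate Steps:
$y{\left(d \right)} = - \frac{1}{80}$ ($y{\left(d \right)} = \frac{1}{185 - 265} = \frac{1}{-80} = - \frac{1}{80}$)
$y{\left(\left(-253 - 25\right) \left(-346 + 70\right) \right)} - 60741 = - \frac{1}{80} - 60741 = - \frac{4859281}{80}$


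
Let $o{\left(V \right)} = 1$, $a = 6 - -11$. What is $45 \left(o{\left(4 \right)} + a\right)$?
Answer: $810$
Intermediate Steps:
$a = 17$ ($a = 6 + 11 = 17$)
$45 \left(o{\left(4 \right)} + a\right) = 45 \left(1 + 17\right) = 45 \cdot 18 = 810$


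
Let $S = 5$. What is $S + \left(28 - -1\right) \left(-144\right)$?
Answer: $-4171$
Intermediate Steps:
$S + \left(28 - -1\right) \left(-144\right) = 5 + \left(28 - -1\right) \left(-144\right) = 5 + \left(28 + 1\right) \left(-144\right) = 5 + 29 \left(-144\right) = 5 - 4176 = -4171$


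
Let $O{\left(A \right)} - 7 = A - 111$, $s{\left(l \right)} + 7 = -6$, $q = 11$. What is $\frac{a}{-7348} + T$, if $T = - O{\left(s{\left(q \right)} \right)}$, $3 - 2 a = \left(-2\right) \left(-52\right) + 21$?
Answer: $\frac{859777}{7348} \approx 117.01$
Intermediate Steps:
$s{\left(l \right)} = -13$ ($s{\left(l \right)} = -7 - 6 = -13$)
$a = -61$ ($a = \frac{3}{2} - \frac{\left(-2\right) \left(-52\right) + 21}{2} = \frac{3}{2} - \frac{104 + 21}{2} = \frac{3}{2} - \frac{125}{2} = -61$)
$O{\left(A \right)} = -104 + A$ ($O{\left(A \right)} = 7 + \left(A - 111\right) = 7 + \left(-111 + A\right) = -104 + A$)
$T = 117$ ($T = - (-104 - 13) = \left(-1\right) \left(-117\right) = 117$)
$\frac{a}{-7348} + T = - \frac{61}{-7348} + 117 = \left(-61\right) \left(- \frac{1}{7348}\right) + 117 = \frac{61}{7348} + 117 = \frac{859777}{7348}$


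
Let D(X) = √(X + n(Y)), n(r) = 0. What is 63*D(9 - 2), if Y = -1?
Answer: 63*√7 ≈ 166.68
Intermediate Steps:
D(X) = √X (D(X) = √(X + 0) = √X)
63*D(9 - 2) = 63*√(9 - 2) = 63*√7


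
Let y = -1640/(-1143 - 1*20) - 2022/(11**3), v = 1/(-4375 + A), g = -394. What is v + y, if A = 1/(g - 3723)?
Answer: -3045804949997/27881537489828 ≈ -0.10924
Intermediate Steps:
A = -1/4117 (A = 1/(-394 - 3723) = 1/(-4117) = -1/4117 ≈ -0.00024290)
v = -4117/18011876 (v = 1/(-4375 - 1/4117) = 1/(-18011876/4117) = -4117/18011876 ≈ -0.00022857)
y = -168746/1547953 (y = -1640/(-1143 - 20) - 2022/1331 = -1640/(-1163) - 2022*1/1331 = -1640*(-1/1163) - 2022/1331 = 1640/1163 - 2022/1331 = -168746/1547953 ≈ -0.10901)
v + y = -4117/18011876 - 168746/1547953 = -3045804949997/27881537489828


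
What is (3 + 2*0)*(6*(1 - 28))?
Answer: -486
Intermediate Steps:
(3 + 2*0)*(6*(1 - 28)) = (3 + 0)*(6*(-27)) = 3*(-162) = -486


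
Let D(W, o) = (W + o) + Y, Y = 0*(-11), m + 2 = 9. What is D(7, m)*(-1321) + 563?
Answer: -17931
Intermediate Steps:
m = 7 (m = -2 + 9 = 7)
Y = 0
D(W, o) = W + o (D(W, o) = (W + o) + 0 = W + o)
D(7, m)*(-1321) + 563 = (7 + 7)*(-1321) + 563 = 14*(-1321) + 563 = -18494 + 563 = -17931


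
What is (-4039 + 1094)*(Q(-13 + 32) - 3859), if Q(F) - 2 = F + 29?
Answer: 11217505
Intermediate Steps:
Q(F) = 31 + F (Q(F) = 2 + (F + 29) = 2 + (29 + F) = 31 + F)
(-4039 + 1094)*(Q(-13 + 32) - 3859) = (-4039 + 1094)*((31 + (-13 + 32)) - 3859) = -2945*((31 + 19) - 3859) = -2945*(50 - 3859) = -2945*(-3809) = 11217505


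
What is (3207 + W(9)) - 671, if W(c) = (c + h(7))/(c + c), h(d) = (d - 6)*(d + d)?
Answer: 45671/18 ≈ 2537.3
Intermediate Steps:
h(d) = 2*d*(-6 + d) (h(d) = (-6 + d)*(2*d) = 2*d*(-6 + d))
W(c) = (14 + c)/(2*c) (W(c) = (c + 2*7*(-6 + 7))/(c + c) = (c + 2*7*1)/((2*c)) = (c + 14)*(1/(2*c)) = (14 + c)*(1/(2*c)) = (14 + c)/(2*c))
(3207 + W(9)) - 671 = (3207 + (½)*(14 + 9)/9) - 671 = (3207 + (½)*(⅑)*23) - 671 = (3207 + 23/18) - 671 = 57749/18 - 671 = 45671/18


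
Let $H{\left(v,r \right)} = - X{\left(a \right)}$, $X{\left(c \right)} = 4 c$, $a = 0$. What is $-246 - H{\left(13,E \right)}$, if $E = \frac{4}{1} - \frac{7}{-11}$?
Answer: $-246$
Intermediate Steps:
$E = \frac{51}{11}$ ($E = 4 \cdot 1 - - \frac{7}{11} = 4 + \frac{7}{11} = \frac{51}{11} \approx 4.6364$)
$H{\left(v,r \right)} = 0$ ($H{\left(v,r \right)} = - 4 \cdot 0 = \left(-1\right) 0 = 0$)
$-246 - H{\left(13,E \right)} = -246 - 0 = -246 + 0 = -246$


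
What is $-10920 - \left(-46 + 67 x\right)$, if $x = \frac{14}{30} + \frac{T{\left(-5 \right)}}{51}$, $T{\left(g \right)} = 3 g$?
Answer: $- \frac{2775818}{255} \approx -10886.0$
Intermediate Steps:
$x = \frac{44}{255}$ ($x = \frac{14}{30} + \frac{3 \left(-5\right)}{51} = 14 \cdot \frac{1}{30} - \frac{5}{17} = \frac{7}{15} - \frac{5}{17} = \frac{44}{255} \approx 0.17255$)
$-10920 - \left(-46 + 67 x\right) = -10920 - \left(-46 + 67 \cdot \frac{44}{255}\right) = -10920 - \left(-46 + \frac{2948}{255}\right) = -10920 - - \frac{8782}{255} = -10920 + \frac{8782}{255} = - \frac{2775818}{255}$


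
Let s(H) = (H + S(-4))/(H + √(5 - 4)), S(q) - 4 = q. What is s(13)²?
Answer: 169/196 ≈ 0.86224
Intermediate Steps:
S(q) = 4 + q
s(H) = H/(1 + H) (s(H) = (H + (4 - 4))/(H + √(5 - 4)) = (H + 0)/(H + √1) = H/(H + 1) = H/(1 + H))
s(13)² = (13/(1 + 13))² = (13/14)² = 169/196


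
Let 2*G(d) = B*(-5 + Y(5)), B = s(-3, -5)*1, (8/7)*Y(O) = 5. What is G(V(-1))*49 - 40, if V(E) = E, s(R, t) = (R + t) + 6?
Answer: -75/8 ≈ -9.3750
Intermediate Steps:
s(R, t) = 6 + R + t
Y(O) = 35/8 (Y(O) = (7/8)*5 = 35/8)
B = -2 (B = (6 - 3 - 5)*1 = -2*1 = -2)
G(d) = 5/8 (G(d) = (-2*(-5 + 35/8))/2 = (-2*(-5/8))/2 = (½)*(5/4) = 5/8)
G(V(-1))*49 - 40 = (5/8)*49 - 40 = 245/8 - 40 = -75/8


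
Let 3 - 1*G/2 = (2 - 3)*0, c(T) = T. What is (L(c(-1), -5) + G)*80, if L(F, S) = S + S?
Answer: -320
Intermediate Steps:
G = 6 (G = 6 - 2*(2 - 3)*0 = 6 - (-2)*0 = 6 - 2*0 = 6 + 0 = 6)
L(F, S) = 2*S
(L(c(-1), -5) + G)*80 = (2*(-5) + 6)*80 = (-10 + 6)*80 = -4*80 = -320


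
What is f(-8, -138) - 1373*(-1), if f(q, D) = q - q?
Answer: 1373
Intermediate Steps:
f(q, D) = 0
f(-8, -138) - 1373*(-1) = 0 - 1373*(-1) = 0 + 1373 = 1373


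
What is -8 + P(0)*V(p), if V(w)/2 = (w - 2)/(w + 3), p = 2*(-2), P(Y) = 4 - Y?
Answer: 40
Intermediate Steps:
p = -4
V(w) = 2*(-2 + w)/(3 + w) (V(w) = 2*((w - 2)/(w + 3)) = 2*((-2 + w)/(3 + w)) = 2*(-2 + w)/(3 + w))
-8 + P(0)*V(p) = -8 + (4 - 1*0)*(2*(-2 - 4)/(3 - 4)) = -8 + (4 + 0)*(2*(-6)/(-1)) = -8 + 4*(2*(-1)*(-6)) = -8 + 4*12 = -8 + 48 = 40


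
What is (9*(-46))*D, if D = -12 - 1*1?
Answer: 5382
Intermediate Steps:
D = -13 (D = -12 - 1 = -13)
(9*(-46))*D = (9*(-46))*(-13) = -414*(-13) = 5382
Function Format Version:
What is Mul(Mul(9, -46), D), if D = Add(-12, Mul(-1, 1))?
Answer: 5382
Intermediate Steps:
D = -13 (D = Add(-12, -1) = -13)
Mul(Mul(9, -46), D) = Mul(Mul(9, -46), -13) = Mul(-414, -13) = 5382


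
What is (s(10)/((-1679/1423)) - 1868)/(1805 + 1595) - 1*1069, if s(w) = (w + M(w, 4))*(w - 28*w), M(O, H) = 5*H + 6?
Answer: -1522949553/1427150 ≈ -1067.1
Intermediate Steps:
M(O, H) = 6 + 5*H
s(w) = -27*w*(26 + w) (s(w) = (w + (6 + 5*4))*(w - 28*w) = (w + (6 + 20))*(-27*w) = (w + 26)*(-27*w) = (26 + w)*(-27*w) = -27*w*(26 + w))
(s(10)/((-1679/1423)) - 1868)/(1805 + 1595) - 1*1069 = ((-27*10*(26 + 10))/((-1679/1423)) - 1868)/(1805 + 1595) - 1*1069 = ((-27*10*36)/((-1679*1/1423)) - 1868)/3400 - 1069 = (-9720/(-1679/1423) - 1868)*(1/3400) - 1069 = (-9720*(-1423/1679) - 1868)*(1/3400) - 1069 = (13831560/1679 - 1868)*(1/3400) - 1069 = (10695188/1679)*(1/3400) - 1069 = 2673797/1427150 - 1069 = -1522949553/1427150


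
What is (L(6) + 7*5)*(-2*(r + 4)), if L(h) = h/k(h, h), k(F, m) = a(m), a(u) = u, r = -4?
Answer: 0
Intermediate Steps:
k(F, m) = m
L(h) = 1 (L(h) = h/h = 1)
(L(6) + 7*5)*(-2*(r + 4)) = (1 + 7*5)*(-2*(-4 + 4)) = (1 + 35)*(-2*0) = 36*0 = 0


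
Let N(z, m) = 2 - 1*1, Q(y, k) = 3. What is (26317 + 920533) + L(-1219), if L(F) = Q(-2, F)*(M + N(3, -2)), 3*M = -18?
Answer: 946835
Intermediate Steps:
N(z, m) = 1 (N(z, m) = 2 - 1 = 1)
M = -6 (M = (1/3)*(-18) = -6)
L(F) = -15 (L(F) = 3*(-6 + 1) = 3*(-5) = -15)
(26317 + 920533) + L(-1219) = (26317 + 920533) - 15 = 946850 - 15 = 946835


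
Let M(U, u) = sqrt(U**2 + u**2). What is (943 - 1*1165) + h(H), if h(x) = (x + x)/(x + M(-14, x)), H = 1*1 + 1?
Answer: -10880/49 + 10*sqrt(2)/49 ≈ -221.75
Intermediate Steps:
H = 2 (H = 1 + 1 = 2)
h(x) = 2*x/(x + sqrt(196 + x**2)) (h(x) = (x + x)/(x + sqrt((-14)**2 + x**2)) = (2*x)/(x + sqrt(196 + x**2)) = 2*x/(x + sqrt(196 + x**2)))
(943 - 1*1165) + h(H) = (943 - 1*1165) + 2*2/(2 + sqrt(196 + 2**2)) = (943 - 1165) + 2*2/(2 + sqrt(196 + 4)) = -222 + 2*2/(2 + sqrt(200)) = -222 + 2*2/(2 + 10*sqrt(2)) = -222 + 4/(2 + 10*sqrt(2))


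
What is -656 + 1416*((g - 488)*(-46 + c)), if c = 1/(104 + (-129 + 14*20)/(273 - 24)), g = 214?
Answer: 464753990560/26047 ≈ 1.7843e+7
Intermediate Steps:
c = 249/26047 (c = 1/(104 + (-129 + 280)/249) = 1/(104 + 151*(1/249)) = 1/(104 + 151/249) = 1/(26047/249) = 249/26047 ≈ 0.0095596)
-656 + 1416*((g - 488)*(-46 + c)) = -656 + 1416*((214 - 488)*(-46 + 249/26047)) = -656 + 1416*(-274*(-1197913/26047)) = -656 + 1416*(328228162/26047) = -656 + 464771077392/26047 = 464753990560/26047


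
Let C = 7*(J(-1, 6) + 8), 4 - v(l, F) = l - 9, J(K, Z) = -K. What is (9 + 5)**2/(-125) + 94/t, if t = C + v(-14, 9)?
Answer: -589/1125 ≈ -0.52356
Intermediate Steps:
v(l, F) = 13 - l (v(l, F) = 4 - (l - 9) = 4 - (-9 + l) = 4 + (9 - l) = 13 - l)
C = 63 (C = 7*(-1*(-1) + 8) = 7*(1 + 8) = 7*9 = 63)
t = 90 (t = 63 + (13 - 1*(-14)) = 63 + (13 + 14) = 63 + 27 = 90)
(9 + 5)**2/(-125) + 94/t = (9 + 5)**2/(-125) + 94/90 = 14**2*(-1/125) + 94*(1/90) = 196*(-1/125) + 47/45 = -196/125 + 47/45 = -589/1125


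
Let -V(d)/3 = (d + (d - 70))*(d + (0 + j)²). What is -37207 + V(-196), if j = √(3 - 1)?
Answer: -306091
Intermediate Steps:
j = √2 ≈ 1.4142
V(d) = -3*(-70 + 2*d)*(2 + d) (V(d) = -3*(d + (d - 70))*(d + (0 + √2)²) = -3*(d + (-70 + d))*(d + (√2)²) = -3*(-70 + 2*d)*(d + 2) = -3*(-70 + 2*d)*(2 + d))
-37207 + V(-196) = -37207 + (420 - 6*(-196)² + 198*(-196)) = -37207 + (420 - 6*38416 - 38808) = -37207 + (420 - 230496 - 38808) = -37207 - 268884 = -306091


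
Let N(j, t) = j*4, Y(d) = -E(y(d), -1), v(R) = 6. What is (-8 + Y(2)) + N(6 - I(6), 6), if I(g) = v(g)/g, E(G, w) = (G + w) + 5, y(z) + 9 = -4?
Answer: 21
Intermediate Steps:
y(z) = -13 (y(z) = -9 - 4 = -13)
E(G, w) = 5 + G + w
Y(d) = 9 (Y(d) = -(5 - 13 - 1) = -1*(-9) = 9)
I(g) = 6/g
N(j, t) = 4*j
(-8 + Y(2)) + N(6 - I(6), 6) = (-8 + 9) + 4*(6 - 6/6) = 1 + 4*(6 - 6/6) = 1 + 4*(6 - 1*1) = 1 + 4*(6 - 1) = 1 + 4*5 = 1 + 20 = 21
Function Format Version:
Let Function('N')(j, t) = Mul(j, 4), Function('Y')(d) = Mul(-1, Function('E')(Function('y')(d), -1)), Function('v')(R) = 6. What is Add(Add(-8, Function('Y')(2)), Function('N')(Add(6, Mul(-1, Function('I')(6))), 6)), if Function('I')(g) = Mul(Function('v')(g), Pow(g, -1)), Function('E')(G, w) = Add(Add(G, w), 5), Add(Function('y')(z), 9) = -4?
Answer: 21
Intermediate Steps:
Function('y')(z) = -13 (Function('y')(z) = Add(-9, -4) = -13)
Function('E')(G, w) = Add(5, G, w)
Function('Y')(d) = 9 (Function('Y')(d) = Mul(-1, Add(5, -13, -1)) = Mul(-1, -9) = 9)
Function('I')(g) = Mul(6, Pow(g, -1))
Function('N')(j, t) = Mul(4, j)
Add(Add(-8, Function('Y')(2)), Function('N')(Add(6, Mul(-1, Function('I')(6))), 6)) = Add(Add(-8, 9), Mul(4, Add(6, Mul(-1, Mul(6, Pow(6, -1)))))) = Add(1, Mul(4, Add(6, Mul(-1, Mul(6, Rational(1, 6)))))) = Add(1, Mul(4, Add(6, Mul(-1, 1)))) = Add(1, Mul(4, Add(6, -1))) = Add(1, Mul(4, 5)) = Add(1, 20) = 21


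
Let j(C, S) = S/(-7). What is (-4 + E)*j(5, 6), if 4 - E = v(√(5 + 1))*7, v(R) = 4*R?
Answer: 24*√6 ≈ 58.788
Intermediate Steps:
j(C, S) = -S/7 (j(C, S) = S*(-⅐) = -S/7)
E = 4 - 28*√6 (E = 4 - 4*√(5 + 1)*7 = 4 - 4*√6*7 = 4 - 28*√6 ≈ -64.586)
(-4 + E)*j(5, 6) = (-4 + (4 - 28*√6))*(-⅐*6) = -28*√6*(-6/7) = 24*√6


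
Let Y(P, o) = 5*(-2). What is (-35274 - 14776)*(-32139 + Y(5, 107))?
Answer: 1609057450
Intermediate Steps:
Y(P, o) = -10
(-35274 - 14776)*(-32139 + Y(5, 107)) = (-35274 - 14776)*(-32139 - 10) = -50050*(-32149) = 1609057450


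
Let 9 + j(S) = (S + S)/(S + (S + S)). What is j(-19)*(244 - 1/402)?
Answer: -2452175/1206 ≈ -2033.3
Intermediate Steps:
j(S) = -25/3 (j(S) = -9 + (S + S)/(S + (S + S)) = -9 + (2*S)/(S + 2*S) = -9 + (2*S)/((3*S)) = -9 + (2*S)*(1/(3*S)) = -9 + ⅔ = -25/3)
j(-19)*(244 - 1/402) = -25*(244 - 1/402)/3 = -25/3*98087/402 = -2452175/1206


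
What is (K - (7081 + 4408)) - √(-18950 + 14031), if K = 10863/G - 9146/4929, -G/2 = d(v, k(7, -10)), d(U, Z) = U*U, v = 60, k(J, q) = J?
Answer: -45316690903/3943200 - I*√4919 ≈ -11492.0 - 70.136*I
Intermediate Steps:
d(U, Z) = U²
G = -7200 (G = -2*60² = -2*3600 = -7200)
K = -13266103/3943200 (K = 10863/(-7200) - 9146/4929 = 10863*(-1/7200) - 9146*1/4929 = -1207/800 - 9146/4929 = -13266103/3943200 ≈ -3.3643)
(K - (7081 + 4408)) - √(-18950 + 14031) = (-13266103/3943200 - (7081 + 4408)) - √(-18950 + 14031) = (-13266103/3943200 - 1*11489) - √(-4919) = (-13266103/3943200 - 11489) - I*√4919 = -45316690903/3943200 - I*√4919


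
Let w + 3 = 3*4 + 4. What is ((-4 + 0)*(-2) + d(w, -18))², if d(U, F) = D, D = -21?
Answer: 169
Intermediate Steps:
w = 13 (w = -3 + (3*4 + 4) = -3 + (12 + 4) = -3 + 16 = 13)
d(U, F) = -21
((-4 + 0)*(-2) + d(w, -18))² = ((-4 + 0)*(-2) - 21)² = (-4*(-2) - 21)² = (8 - 21)² = (-13)² = 169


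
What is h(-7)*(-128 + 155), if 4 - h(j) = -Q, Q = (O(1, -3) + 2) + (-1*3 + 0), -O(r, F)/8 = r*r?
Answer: -135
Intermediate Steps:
O(r, F) = -8*r² (O(r, F) = -8*r*r = -8*r²)
Q = -9 (Q = (-8*1² + 2) + (-1*3 + 0) = (-8*1 + 2) + (-3 + 0) = (-8 + 2) - 3 = -6 - 3 = -9)
h(j) = -5 (h(j) = 4 - (-1)*(-9) = 4 - 1*9 = 4 - 9 = -5)
h(-7)*(-128 + 155) = -5*(-128 + 155) = -5*27 = -135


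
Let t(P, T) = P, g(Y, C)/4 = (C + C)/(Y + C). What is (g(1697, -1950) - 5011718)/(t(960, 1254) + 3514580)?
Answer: -633974527/444715810 ≈ -1.4256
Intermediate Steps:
g(Y, C) = 8*C/(C + Y) (g(Y, C) = 4*((C + C)/(Y + C)) = 4*((2*C)/(C + Y)) = 4*(2*C/(C + Y)) = 8*C/(C + Y))
(g(1697, -1950) - 5011718)/(t(960, 1254) + 3514580) = (8*(-1950)/(-1950 + 1697) - 5011718)/(960 + 3514580) = (8*(-1950)/(-253) - 5011718)/3515540 = (8*(-1950)*(-1/253) - 5011718)*(1/3515540) = (15600/253 - 5011718)*(1/3515540) = -1267949054/253*1/3515540 = -633974527/444715810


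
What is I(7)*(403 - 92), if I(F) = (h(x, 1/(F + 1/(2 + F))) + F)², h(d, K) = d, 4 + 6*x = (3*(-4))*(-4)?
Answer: 575039/9 ≈ 63893.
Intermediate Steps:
x = 22/3 (x = -⅔ + ((3*(-4))*(-4))/6 = -⅔ + (-12*(-4))/6 = -⅔ + (⅙)*48 = -⅔ + 8 = 22/3 ≈ 7.3333)
I(F) = (22/3 + F)²
I(7)*(403 - 92) = ((22 + 3*7)²/9)*(403 - 92) = ((22 + 21)²/9)*311 = ((⅑)*43²)*311 = ((⅑)*1849)*311 = (1849/9)*311 = 575039/9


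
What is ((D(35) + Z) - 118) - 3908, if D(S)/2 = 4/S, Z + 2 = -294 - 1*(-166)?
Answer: -145452/35 ≈ -4155.8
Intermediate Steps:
Z = -130 (Z = -2 + (-294 - 1*(-166)) = -2 + (-294 + 166) = -2 - 128 = -130)
D(S) = 8/S (D(S) = 2*(4/S) = 8/S)
((D(35) + Z) - 118) - 3908 = ((8/35 - 130) - 118) - 3908 = (-4542/35 - 118) - 3908 = -8672/35 - 3908 = -145452/35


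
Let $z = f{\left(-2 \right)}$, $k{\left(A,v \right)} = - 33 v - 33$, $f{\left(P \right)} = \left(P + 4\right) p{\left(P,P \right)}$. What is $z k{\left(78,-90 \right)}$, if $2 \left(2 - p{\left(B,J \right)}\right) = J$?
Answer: $17622$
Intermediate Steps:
$p{\left(B,J \right)} = 2 - \frac{J}{2}$
$f{\left(P \right)} = \left(2 - \frac{P}{2}\right) \left(4 + P\right)$ ($f{\left(P \right)} = \left(P + 4\right) \left(2 - \frac{P}{2}\right) = \left(4 + P\right) \left(2 - \frac{P}{2}\right) = \left(2 - \frac{P}{2}\right) \left(4 + P\right)$)
$k{\left(A,v \right)} = -33 - 33 v$
$z = 6$ ($z = 8 - \frac{\left(-2\right)^{2}}{2} = 8 - 2 = 6$)
$z k{\left(78,-90 \right)} = 6 \left(-33 - -2970\right) = 6 \left(-33 + 2970\right) = 6 \cdot 2937 = 17622$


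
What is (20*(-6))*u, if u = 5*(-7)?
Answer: 4200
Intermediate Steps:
u = -35
(20*(-6))*u = (20*(-6))*(-35) = -120*(-35) = 4200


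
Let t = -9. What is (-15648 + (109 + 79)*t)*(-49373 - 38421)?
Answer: 1522347960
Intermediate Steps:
(-15648 + (109 + 79)*t)*(-49373 - 38421) = (-15648 + (109 + 79)*(-9))*(-49373 - 38421) = (-15648 + 188*(-9))*(-87794) = (-15648 - 1692)*(-87794) = -17340*(-87794) = 1522347960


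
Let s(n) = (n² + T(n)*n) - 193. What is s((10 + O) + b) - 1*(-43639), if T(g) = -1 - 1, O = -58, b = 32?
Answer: 43734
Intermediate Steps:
T(g) = -2
s(n) = -193 + n² - 2*n (s(n) = (n² - 2*n) - 193 = -193 + n² - 2*n)
s((10 + O) + b) - 1*(-43639) = (-193 + ((10 - 58) + 32)² - 2*((10 - 58) + 32)) - 1*(-43639) = (-193 + (-48 + 32)² - 2*(-48 + 32)) + 43639 = (-193 + (-16)² - 2*(-16)) + 43639 = (-193 + 256 + 32) + 43639 = 95 + 43639 = 43734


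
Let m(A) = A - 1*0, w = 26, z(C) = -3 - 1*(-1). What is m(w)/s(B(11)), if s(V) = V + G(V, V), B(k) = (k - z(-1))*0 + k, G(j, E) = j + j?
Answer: 26/33 ≈ 0.78788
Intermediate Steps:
z(C) = -2 (z(C) = -3 + 1 = -2)
G(j, E) = 2*j
m(A) = A (m(A) = A + 0 = A)
B(k) = k (B(k) = (k - 1*(-2))*0 + k = (k + 2)*0 + k = (2 + k)*0 + k = 0 + k = k)
s(V) = 3*V (s(V) = V + 2*V = 3*V)
m(w)/s(B(11)) = 26/((3*11)) = 26/33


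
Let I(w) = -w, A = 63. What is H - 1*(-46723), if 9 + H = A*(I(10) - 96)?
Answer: 40036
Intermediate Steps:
H = -6687 (H = -9 + 63*(-1*10 - 96) = -9 + 63*(-10 - 96) = -9 + 63*(-106) = -9 - 6678 = -6687)
H - 1*(-46723) = -6687 - 1*(-46723) = -6687 + 46723 = 40036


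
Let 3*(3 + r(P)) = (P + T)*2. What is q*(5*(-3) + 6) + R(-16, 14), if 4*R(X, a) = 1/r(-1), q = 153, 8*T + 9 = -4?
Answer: -26164/19 ≈ -1377.1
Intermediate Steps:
T = -13/8 (T = -9/8 + (1/8)*(-4) = -9/8 - 1/2 = -13/8 ≈ -1.6250)
r(P) = -49/12 + 2*P/3 (r(P) = -3 + ((P - 13/8)*2)/3 = -3 + ((-13/8 + P)*2)/3 = -3 + (-13/4 + 2*P)/3 = -3 + (-13/12 + 2*P/3) = -49/12 + 2*P/3)
R(X, a) = -1/19 (R(X, a) = 1/(4*(-49/12 + (2/3)*(-1))) = 1/(4*(-49/12 - 2/3)) = 1/(4*(-19/4)) = (1/4)*(-4/19) = -1/19)
q*(5*(-3) + 6) + R(-16, 14) = 153*(5*(-3) + 6) - 1/19 = 153*(-15 + 6) - 1/19 = 153*(-9) - 1/19 = -1377 - 1/19 = -26164/19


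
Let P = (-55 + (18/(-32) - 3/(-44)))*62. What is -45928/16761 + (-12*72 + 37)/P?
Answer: -12686143520/5074845297 ≈ -2.4998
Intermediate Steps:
P = -302777/88 (P = (-55 + (18*(-1/32) - 3*(-1/44)))*62 = (-55 + (-9/16 + 3/44))*62 = (-55 - 87/176)*62 = -9767/176*62 = -302777/88 ≈ -3440.6)
-45928/16761 + (-12*72 + 37)/P = -45928/16761 + (-12*72 + 37)/(-302777/88) = -45928*1/16761 + (-864 + 37)*(-88/302777) = -45928/16761 - 827*(-88/302777) = -45928/16761 + 72776/302777 = -12686143520/5074845297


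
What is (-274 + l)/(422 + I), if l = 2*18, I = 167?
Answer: -238/589 ≈ -0.40407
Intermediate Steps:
l = 36
(-274 + l)/(422 + I) = (-274 + 36)/(422 + 167) = -238/589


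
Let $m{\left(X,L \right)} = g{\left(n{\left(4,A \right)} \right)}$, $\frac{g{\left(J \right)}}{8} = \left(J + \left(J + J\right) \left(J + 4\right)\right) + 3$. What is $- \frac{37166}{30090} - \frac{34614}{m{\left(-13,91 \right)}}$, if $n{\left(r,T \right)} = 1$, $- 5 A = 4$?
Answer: $- \frac{261424463}{842520} \approx -310.29$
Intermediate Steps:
$A = - \frac{4}{5}$ ($A = \left(- \frac{1}{5}\right) 4 = - \frac{4}{5} \approx -0.8$)
$g{\left(J \right)} = 24 + 8 J + 16 J \left(4 + J\right)$ ($g{\left(J \right)} = 8 \left(\left(J + \left(J + J\right) \left(J + 4\right)\right) + 3\right) = 8 \left(\left(J + 2 J \left(4 + J\right)\right) + 3\right) = 8 \left(3 + J + 2 J \left(4 + J\right)\right) = 24 + 8 J + 16 J \left(4 + J\right)$)
$m{\left(X,L \right)} = 112$ ($m{\left(X,L \right)} = 24 + 16 \cdot 1^{2} + 72 \cdot 1 = 24 + 16 \cdot 1 + 72 = 24 + 16 + 72 = 112$)
$- \frac{37166}{30090} - \frac{34614}{m{\left(-13,91 \right)}} = - \frac{37166}{30090} - \frac{34614}{112} = \left(-37166\right) \frac{1}{30090} - \frac{17307}{56} = - \frac{18583}{15045} - \frac{17307}{56} = - \frac{261424463}{842520}$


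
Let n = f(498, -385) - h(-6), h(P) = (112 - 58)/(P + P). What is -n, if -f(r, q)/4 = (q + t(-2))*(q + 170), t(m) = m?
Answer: 665631/2 ≈ 3.3282e+5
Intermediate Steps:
h(P) = 27/P (h(P) = 54/((2*P)) = 54*(1/(2*P)) = 27/P)
f(r, q) = -4*(-2 + q)*(170 + q) (f(r, q) = -4*(q - 2)*(q + 170) = -4*(-2 + q)*(170 + q))
n = -665631/2 (n = (1360 - 672*(-385) - 4*(-385)**2) - 27/(-6) = (1360 + 258720 - 4*148225) - 27*(-1)/6 = (1360 + 258720 - 592900) - 1*(-9/2) = -332820 + 9/2 = -665631/2 ≈ -3.3282e+5)
-n = -1*(-665631/2) = 665631/2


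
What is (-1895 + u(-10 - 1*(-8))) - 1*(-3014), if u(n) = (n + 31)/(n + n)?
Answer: 4447/4 ≈ 1111.8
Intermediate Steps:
u(n) = (31 + n)/(2*n) (u(n) = (31 + n)/((2*n)) = (31 + n)*(1/(2*n)) = (31 + n)/(2*n))
(-1895 + u(-10 - 1*(-8))) - 1*(-3014) = (-1895 + (31 + (-10 - 1*(-8)))/(2*(-10 - 1*(-8)))) - 1*(-3014) = (-1895 + (31 + (-10 + 8))/(2*(-10 + 8))) + 3014 = (-1895 + (½)*(31 - 2)/(-2)) + 3014 = (-1895 + (½)*(-½)*29) + 3014 = (-1895 - 29/4) + 3014 = -7609/4 + 3014 = 4447/4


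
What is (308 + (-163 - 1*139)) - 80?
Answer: -74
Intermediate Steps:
(308 + (-163 - 1*139)) - 80 = (308 + (-163 - 139)) - 80 = (308 - 302) - 80 = 6 - 80 = -74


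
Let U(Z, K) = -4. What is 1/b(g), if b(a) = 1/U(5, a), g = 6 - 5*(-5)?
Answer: -4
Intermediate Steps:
g = 31 (g = 6 + 25 = 31)
b(a) = -¼ (b(a) = 1/(-4) = -¼)
1/b(g) = 1/(-¼) = -4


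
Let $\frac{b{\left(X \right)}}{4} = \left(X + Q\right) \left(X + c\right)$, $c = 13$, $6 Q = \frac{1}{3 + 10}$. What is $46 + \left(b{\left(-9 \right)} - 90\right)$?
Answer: $- \frac{7324}{39} \approx -187.79$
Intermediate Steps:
$Q = \frac{1}{78}$ ($Q = \frac{1}{6 \left(3 + 10\right)} = \frac{1}{6 \cdot 13} = \frac{1}{6} \cdot \frac{1}{13} = \frac{1}{78} \approx 0.012821$)
$b{\left(X \right)} = 4 \left(13 + X\right) \left(\frac{1}{78} + X\right)$ ($b{\left(X \right)} = 4 \left(X + \frac{1}{78}\right) \left(X + 13\right) = 4 \left(\frac{1}{78} + X\right) \left(13 + X\right) = 4 \left(13 + X\right) \left(\frac{1}{78} + X\right)$)
$46 + \left(b{\left(-9 \right)} - 90\right) = 46 + \left(\left(\frac{2}{3} + 4 \left(-9\right)^{2} + \frac{2030}{39} \left(-9\right)\right) - 90\right) = 46 + \left(\left(\frac{2}{3} + 4 \cdot 81 - \frac{6090}{13}\right) - 90\right) = 46 + \left(\left(\frac{2}{3} + 324 - \frac{6090}{13}\right) - 90\right) = 46 - \frac{9118}{39} = - \frac{7324}{39}$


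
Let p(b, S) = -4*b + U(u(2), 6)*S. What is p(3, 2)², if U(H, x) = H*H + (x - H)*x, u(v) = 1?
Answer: 2500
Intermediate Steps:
U(H, x) = H² + x*(x - H)
p(b, S) = -4*b + 31*S (p(b, S) = -4*b + (1² + 6² - 1*1*6)*S = -4*b + (1 + 36 - 6)*S = -4*b + 31*S)
p(3, 2)² = (-4*3 + 31*2)² = (-12 + 62)² = 50² = 2500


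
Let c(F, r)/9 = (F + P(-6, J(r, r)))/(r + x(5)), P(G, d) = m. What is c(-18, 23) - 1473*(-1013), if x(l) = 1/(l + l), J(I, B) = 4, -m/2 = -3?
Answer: 114895113/77 ≈ 1.4921e+6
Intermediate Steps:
m = 6 (m = -2*(-3) = 6)
P(G, d) = 6
x(l) = 1/(2*l)
c(F, r) = 9*(6 + F)/(⅒ + r) (c(F, r) = 9*((F + 6)/(r + (½)/5)) = 9*((6 + F)/(r + (½)*(⅕))) = 9*((6 + F)/(r + ⅒)) = 9*((6 + F)/(⅒ + r)) = 9*(6 + F)/(⅒ + r))
c(-18, 23) - 1473*(-1013) = 90*(6 - 18)/(1 + 10*23) - 1473*(-1013) = 90*(-12)/(1 + 230) + 1492149 = 90*(-12)/231 + 1492149 = 90*(1/231)*(-12) + 1492149 = -360/77 + 1492149 = 114895113/77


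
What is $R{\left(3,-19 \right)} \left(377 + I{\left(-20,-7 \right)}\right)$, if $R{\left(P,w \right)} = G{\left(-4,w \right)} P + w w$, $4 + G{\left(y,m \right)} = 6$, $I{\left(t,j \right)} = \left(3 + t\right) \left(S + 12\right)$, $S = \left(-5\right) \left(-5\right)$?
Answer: $-92484$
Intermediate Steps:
$S = 25$
$I{\left(t,j \right)} = 111 + 37 t$ ($I{\left(t,j \right)} = \left(3 + t\right) \left(25 + 12\right) = \left(3 + t\right) 37 = 111 + 37 t$)
$G{\left(y,m \right)} = 2$ ($G{\left(y,m \right)} = -4 + 6 = 2$)
$R{\left(P,w \right)} = w^{2} + 2 P$ ($R{\left(P,w \right)} = 2 P + w w = 2 P + w^{2} = w^{2} + 2 P$)
$R{\left(3,-19 \right)} \left(377 + I{\left(-20,-7 \right)}\right) = \left(\left(-19\right)^{2} + 2 \cdot 3\right) \left(377 + \left(111 + 37 \left(-20\right)\right)\right) = \left(361 + 6\right) \left(377 + \left(111 - 740\right)\right) = 367 \left(377 - 629\right) = 367 \left(-252\right) = -92484$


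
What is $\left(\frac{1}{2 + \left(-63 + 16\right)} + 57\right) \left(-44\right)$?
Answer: $- \frac{112816}{45} \approx -2507.0$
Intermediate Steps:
$\left(\frac{1}{2 + \left(-63 + 16\right)} + 57\right) \left(-44\right) = \left(\frac{1}{2 - 47} + 57\right) \left(-44\right) = \left(\frac{1}{-45} + 57\right) \left(-44\right) = \left(- \frac{1}{45} + 57\right) \left(-44\right) = \frac{2564}{45} \left(-44\right) = - \frac{112816}{45}$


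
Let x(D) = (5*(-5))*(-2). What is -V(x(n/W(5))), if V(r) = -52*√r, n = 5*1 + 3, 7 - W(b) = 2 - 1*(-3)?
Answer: 260*√2 ≈ 367.70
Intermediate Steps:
W(b) = 2 (W(b) = 7 - (2 - 1*(-3)) = 7 - (2 + 3) = 7 - 1*5 = 7 - 5 = 2)
n = 8 (n = 5 + 3 = 8)
x(D) = 50 (x(D) = -25*(-2) = 50)
-V(x(n/W(5))) = -(-52)*√50 = -(-52)*5*√2 = -(-260)*√2 = 260*√2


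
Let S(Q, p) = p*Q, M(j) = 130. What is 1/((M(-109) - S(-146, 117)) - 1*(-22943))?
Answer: 1/40155 ≈ 2.4904e-5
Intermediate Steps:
S(Q, p) = Q*p
1/((M(-109) - S(-146, 117)) - 1*(-22943)) = 1/((130 - (-146)*117) - 1*(-22943)) = 1/((130 - 1*(-17082)) + 22943) = 1/((130 + 17082) + 22943) = 1/(17212 + 22943) = 1/40155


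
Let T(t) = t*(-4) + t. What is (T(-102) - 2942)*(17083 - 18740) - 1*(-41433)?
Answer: 4409285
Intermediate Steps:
T(t) = -3*t (T(t) = -4*t + t = -3*t)
(T(-102) - 2942)*(17083 - 18740) - 1*(-41433) = (-3*(-102) - 2942)*(17083 - 18740) - 1*(-41433) = (306 - 2942)*(-1657) + 41433 = -2636*(-1657) + 41433 = 4367852 + 41433 = 4409285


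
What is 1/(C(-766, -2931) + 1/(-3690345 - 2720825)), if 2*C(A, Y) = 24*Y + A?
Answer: -6411170/227949149351 ≈ -2.8125e-5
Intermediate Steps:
C(A, Y) = A/2 + 12*Y (C(A, Y) = (24*Y + A)/2 = (A + 24*Y)/2 = A/2 + 12*Y)
1/(C(-766, -2931) + 1/(-3690345 - 2720825)) = 1/(((1/2)*(-766) + 12*(-2931)) + 1/(-3690345 - 2720825)) = 1/((-383 - 35172) + 1/(-6411170)) = 1/(-35555 - 1/6411170) = 1/(-227949149351/6411170) = -6411170/227949149351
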